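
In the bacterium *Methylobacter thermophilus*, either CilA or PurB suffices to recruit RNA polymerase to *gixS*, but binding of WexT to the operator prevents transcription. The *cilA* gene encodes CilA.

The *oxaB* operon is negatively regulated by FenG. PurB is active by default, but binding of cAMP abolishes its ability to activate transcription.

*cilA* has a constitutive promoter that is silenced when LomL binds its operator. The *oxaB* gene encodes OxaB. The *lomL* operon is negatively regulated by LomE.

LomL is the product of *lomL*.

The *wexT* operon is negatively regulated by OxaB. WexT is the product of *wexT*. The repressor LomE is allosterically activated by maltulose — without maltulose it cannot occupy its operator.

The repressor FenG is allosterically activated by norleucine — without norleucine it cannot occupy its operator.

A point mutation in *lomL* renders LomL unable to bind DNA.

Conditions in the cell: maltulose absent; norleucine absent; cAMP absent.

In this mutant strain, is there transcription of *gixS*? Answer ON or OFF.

ON

LomL is non-functional in this strain, so it has no effect.
With no repressor bound, *cilA* is transcribed.
So CilA is produced and active.
cAMP is absent, so PurB is active.
Norleucine is absent, so FenG is inactive.
With no repressor bound, *oxaB* is transcribed.
So OxaB is produced and active.
With repressor OxaB bound, *wexT* is not transcribed.
So WexT is not produced.
Activator CilA is present, so *gixS* is transcribed.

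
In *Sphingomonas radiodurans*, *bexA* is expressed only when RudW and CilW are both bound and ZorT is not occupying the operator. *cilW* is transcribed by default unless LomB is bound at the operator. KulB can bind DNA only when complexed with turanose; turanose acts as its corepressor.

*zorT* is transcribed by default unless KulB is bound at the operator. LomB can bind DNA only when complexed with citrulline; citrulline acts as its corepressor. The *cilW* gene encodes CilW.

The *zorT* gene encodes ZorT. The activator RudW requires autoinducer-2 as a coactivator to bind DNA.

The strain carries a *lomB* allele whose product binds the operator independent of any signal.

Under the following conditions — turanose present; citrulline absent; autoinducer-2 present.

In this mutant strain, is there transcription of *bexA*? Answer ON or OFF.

OFF

Autoinducer-2 is present, so RudW is active.
Turanose is present, so KulB is active.
With repressor KulB bound, *zorT* is not transcribed.
So ZorT is not produced.
LomB is constitutively active in this strain.
With repressor LomB bound, *cilW* is not transcribed.
So CilW is not produced.
Required activator CilW is absent, so *bexA* is not transcribed.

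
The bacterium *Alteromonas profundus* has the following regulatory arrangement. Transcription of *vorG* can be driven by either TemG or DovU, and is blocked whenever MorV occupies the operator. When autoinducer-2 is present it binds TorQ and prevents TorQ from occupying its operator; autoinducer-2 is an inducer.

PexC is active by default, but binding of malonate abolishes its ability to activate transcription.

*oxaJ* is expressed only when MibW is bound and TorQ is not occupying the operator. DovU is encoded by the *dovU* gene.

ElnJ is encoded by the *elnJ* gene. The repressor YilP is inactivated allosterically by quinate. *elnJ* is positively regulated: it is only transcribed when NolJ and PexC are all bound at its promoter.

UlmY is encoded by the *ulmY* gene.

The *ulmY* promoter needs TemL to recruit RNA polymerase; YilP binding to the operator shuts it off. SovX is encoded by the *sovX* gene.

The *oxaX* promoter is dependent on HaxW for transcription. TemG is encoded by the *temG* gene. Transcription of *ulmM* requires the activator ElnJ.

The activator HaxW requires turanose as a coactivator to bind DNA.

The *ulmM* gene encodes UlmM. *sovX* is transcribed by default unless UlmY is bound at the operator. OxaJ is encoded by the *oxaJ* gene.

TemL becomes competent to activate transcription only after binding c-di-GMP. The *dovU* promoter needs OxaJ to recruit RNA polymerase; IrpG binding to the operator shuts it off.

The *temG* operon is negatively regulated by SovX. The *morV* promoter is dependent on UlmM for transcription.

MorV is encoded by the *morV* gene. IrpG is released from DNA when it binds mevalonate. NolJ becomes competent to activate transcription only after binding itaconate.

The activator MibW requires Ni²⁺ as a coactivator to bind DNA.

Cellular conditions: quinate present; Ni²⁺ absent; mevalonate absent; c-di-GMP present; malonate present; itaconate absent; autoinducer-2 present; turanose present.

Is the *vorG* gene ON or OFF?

ON

c-di-GMP is present, so TemL is active.
Quinate is present, so YilP is inactive.
No repressor is bound and TemL is active, so *ulmY* is transcribed.
So UlmY is produced and active.
With repressor UlmY bound, *sovX* is not transcribed.
So SovX is not produced.
With no repressor bound, *temG* is transcribed.
So TemG is produced and active.
Itaconate is absent, so NolJ is inactive.
Malonate is present, so PexC is inactive.
Required activator NolJ is absent, so *elnJ* is not transcribed.
So ElnJ is not produced.
Required activator ElnJ is absent, so *ulmM* is not transcribed.
So UlmM is not produced.
Required activator UlmM is absent, so *morV* is not transcribed.
So MorV is not produced.
Ni²⁺ is absent, so MibW is inactive.
Autoinducer-2 is present, so TorQ is inactive.
Required activator MibW is absent, so *oxaJ* is not transcribed.
So OxaJ is not produced.
Mevalonate is absent, so IrpG is active.
With repressor IrpG bound, *dovU* is not transcribed.
So DovU is not produced.
Activator TemG is present, so *vorG* is transcribed.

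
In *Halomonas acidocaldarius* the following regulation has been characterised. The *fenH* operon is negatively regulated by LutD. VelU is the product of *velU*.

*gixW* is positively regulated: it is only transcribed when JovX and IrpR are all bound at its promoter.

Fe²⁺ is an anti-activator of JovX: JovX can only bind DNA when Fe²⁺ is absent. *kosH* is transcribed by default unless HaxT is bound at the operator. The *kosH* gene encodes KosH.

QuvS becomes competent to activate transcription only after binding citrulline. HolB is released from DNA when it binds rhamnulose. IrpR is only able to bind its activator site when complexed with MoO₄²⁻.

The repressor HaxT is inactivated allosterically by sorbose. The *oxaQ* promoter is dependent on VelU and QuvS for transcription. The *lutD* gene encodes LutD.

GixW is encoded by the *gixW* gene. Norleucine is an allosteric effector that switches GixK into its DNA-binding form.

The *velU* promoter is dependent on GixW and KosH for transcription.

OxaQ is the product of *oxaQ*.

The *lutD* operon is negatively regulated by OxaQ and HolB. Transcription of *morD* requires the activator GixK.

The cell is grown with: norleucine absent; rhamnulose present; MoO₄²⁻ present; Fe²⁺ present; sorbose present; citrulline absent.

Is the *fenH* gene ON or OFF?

OFF

Fe²⁺ is present, so JovX is inactive.
MoO₄²⁻ is present, so IrpR is active.
Required activator JovX is absent, so *gixW* is not transcribed.
So GixW is not produced.
Sorbose is present, so HaxT is inactive.
With no repressor bound, *kosH* is transcribed.
So KosH is produced and active.
Required activator GixW is absent, so *velU* is not transcribed.
So VelU is not produced.
Citrulline is absent, so QuvS is inactive.
Required activator VelU is absent, so *oxaQ* is not transcribed.
So OxaQ is not produced.
Rhamnulose is present, so HolB is inactive.
With no repressor bound, *lutD* is transcribed.
So LutD is produced and active.
With repressor LutD bound, *fenH* is not transcribed.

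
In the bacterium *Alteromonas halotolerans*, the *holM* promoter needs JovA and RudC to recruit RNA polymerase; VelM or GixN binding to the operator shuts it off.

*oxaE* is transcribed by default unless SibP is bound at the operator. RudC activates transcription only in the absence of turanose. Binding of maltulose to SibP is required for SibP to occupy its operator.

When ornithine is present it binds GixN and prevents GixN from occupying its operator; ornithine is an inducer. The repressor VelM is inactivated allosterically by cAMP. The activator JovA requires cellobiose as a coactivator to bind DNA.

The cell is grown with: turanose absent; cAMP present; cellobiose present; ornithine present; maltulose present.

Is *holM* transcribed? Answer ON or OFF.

ON

cAMP is present, so VelM is inactive.
Cellobiose is present, so JovA is active.
Turanose is absent, so RudC is active.
Ornithine is present, so GixN is inactive.
No repressor is bound and JovA and RudC are active, so *holM* is transcribed.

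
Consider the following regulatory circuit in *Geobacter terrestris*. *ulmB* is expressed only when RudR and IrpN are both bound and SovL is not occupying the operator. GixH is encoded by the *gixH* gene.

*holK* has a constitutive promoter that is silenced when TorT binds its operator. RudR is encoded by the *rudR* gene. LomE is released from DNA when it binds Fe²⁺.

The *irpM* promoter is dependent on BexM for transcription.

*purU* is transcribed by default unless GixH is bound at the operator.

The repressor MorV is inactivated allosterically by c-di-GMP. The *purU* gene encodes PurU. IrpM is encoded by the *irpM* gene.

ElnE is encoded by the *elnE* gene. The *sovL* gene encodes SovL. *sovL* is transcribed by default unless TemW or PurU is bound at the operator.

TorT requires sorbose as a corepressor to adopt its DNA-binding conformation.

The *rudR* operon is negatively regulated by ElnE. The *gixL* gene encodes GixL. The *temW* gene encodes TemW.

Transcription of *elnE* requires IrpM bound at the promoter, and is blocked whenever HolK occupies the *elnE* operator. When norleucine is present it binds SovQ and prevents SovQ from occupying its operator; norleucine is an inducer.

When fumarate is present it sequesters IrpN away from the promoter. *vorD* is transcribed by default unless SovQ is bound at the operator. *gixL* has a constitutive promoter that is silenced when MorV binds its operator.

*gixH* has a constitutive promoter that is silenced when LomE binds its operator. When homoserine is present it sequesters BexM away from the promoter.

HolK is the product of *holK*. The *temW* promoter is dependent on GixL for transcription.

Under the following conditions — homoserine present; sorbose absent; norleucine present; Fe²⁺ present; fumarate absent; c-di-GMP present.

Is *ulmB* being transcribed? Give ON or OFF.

c-di-GMP is present, so MorV is inactive.
With no repressor bound, *gixL* is transcribed.
So GixL is produced and active.
No repressor is bound and GixL is active, so *temW* is transcribed.
So TemW is produced and active.
Fe²⁺ is present, so LomE is inactive.
With no repressor bound, *gixH* is transcribed.
So GixH is produced and active.
With repressor GixH bound, *purU* is not transcribed.
So PurU is not produced.
With repressor TemW bound, *sovL* is not transcribed.
So SovL is not produced.
Sorbose is absent, so TorT is inactive.
With no repressor bound, *holK* is transcribed.
So HolK is produced and active.
Homoserine is present, so BexM is inactive.
Required activator BexM is absent, so *irpM* is not transcribed.
So IrpM is not produced.
With repressor HolK bound, *elnE* is not transcribed.
So ElnE is not produced.
With no repressor bound, *rudR* is transcribed.
So RudR is produced and active.
Fumarate is absent, so IrpN is active.
No repressor is bound and RudR and IrpN are active, so *ulmB* is transcribed.

ON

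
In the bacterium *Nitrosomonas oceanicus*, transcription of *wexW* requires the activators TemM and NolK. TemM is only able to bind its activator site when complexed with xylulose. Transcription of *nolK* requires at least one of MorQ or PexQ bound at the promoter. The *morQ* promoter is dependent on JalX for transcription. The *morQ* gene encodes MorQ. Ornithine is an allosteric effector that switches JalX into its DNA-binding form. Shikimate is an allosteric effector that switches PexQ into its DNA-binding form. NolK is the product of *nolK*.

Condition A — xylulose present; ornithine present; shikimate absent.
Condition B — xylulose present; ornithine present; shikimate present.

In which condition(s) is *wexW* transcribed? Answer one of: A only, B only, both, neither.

both

Condition A:
Xylulose is present, so TemM is active.
Ornithine is present, so JalX is active.
No repressor is bound and JalX is active, so *morQ* is transcribed.
So MorQ is produced and active.
Shikimate is absent, so PexQ is inactive.
Activator MorQ is present, so *nolK* is transcribed.
So NolK is produced and active.
No repressor is bound and TemM and NolK are active, so *wexW* is transcribed.
→ *wexW* is ON in A.
Condition B:
Xylulose is present, so TemM is active.
Ornithine is present, so JalX is active.
No repressor is bound and JalX is active, so *morQ* is transcribed.
So MorQ is produced and active.
Shikimate is present, so PexQ is active.
Activator MorQ is present, so *nolK* is transcribed.
So NolK is produced and active.
No repressor is bound and TemM and NolK are active, so *wexW* is transcribed.
→ *wexW* is ON in B.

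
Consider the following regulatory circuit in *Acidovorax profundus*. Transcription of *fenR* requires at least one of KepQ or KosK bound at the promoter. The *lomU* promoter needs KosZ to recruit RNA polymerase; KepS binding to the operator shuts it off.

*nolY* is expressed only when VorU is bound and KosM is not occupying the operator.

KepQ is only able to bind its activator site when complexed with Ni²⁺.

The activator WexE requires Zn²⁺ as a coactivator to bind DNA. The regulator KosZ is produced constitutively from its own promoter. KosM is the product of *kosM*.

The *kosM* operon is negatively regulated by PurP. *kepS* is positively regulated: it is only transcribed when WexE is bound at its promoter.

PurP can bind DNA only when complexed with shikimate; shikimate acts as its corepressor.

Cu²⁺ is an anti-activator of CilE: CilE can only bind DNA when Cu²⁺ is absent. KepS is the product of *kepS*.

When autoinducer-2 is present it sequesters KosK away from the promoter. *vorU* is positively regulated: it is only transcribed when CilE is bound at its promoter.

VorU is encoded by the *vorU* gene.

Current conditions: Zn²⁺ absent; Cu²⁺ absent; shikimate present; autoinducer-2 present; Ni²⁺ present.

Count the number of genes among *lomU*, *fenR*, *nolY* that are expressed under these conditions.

3

KosZ is produced constitutively and is active.
Zn²⁺ is absent, so WexE is inactive.
Required activator WexE is absent, so *kepS* is not transcribed.
So KepS is not produced.
No repressor is bound and KosZ is active, so *lomU* is transcribed.
→ *lomU* is ON.
Ni²⁺ is present, so KepQ is active.
Autoinducer-2 is present, so KosK is inactive.
Activator KepQ is present, so *fenR* is transcribed.
→ *fenR* is ON.
Cu²⁺ is absent, so CilE is active.
No repressor is bound and CilE is active, so *vorU* is transcribed.
So VorU is produced and active.
Shikimate is present, so PurP is active.
With repressor PurP bound, *kosM* is not transcribed.
So KosM is not produced.
No repressor is bound and VorU is active, so *nolY* is transcribed.
→ *nolY* is ON.
3 of the 3 genes are transcribed.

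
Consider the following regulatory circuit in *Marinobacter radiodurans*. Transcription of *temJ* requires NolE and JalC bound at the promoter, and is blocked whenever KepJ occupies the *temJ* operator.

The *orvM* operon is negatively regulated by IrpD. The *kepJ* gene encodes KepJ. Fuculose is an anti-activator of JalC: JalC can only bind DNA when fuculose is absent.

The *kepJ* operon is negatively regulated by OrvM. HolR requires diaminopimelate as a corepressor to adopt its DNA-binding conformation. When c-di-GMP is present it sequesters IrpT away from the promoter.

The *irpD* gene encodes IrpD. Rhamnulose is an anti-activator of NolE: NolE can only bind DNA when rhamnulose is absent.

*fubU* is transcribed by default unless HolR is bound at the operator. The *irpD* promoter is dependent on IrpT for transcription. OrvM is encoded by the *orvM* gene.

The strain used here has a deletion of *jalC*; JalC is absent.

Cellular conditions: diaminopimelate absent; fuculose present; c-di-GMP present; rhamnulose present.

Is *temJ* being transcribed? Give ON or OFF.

c-di-GMP is present, so IrpT is inactive.
Required activator IrpT is absent, so *irpD* is not transcribed.
So IrpD is not produced.
With no repressor bound, *orvM* is transcribed.
So OrvM is produced and active.
With repressor OrvM bound, *kepJ* is not transcribed.
So KepJ is not produced.
Rhamnulose is present, so NolE is inactive.
JalC is non-functional in this strain, so it has no effect.
Required activator NolE is absent, so *temJ* is not transcribed.

OFF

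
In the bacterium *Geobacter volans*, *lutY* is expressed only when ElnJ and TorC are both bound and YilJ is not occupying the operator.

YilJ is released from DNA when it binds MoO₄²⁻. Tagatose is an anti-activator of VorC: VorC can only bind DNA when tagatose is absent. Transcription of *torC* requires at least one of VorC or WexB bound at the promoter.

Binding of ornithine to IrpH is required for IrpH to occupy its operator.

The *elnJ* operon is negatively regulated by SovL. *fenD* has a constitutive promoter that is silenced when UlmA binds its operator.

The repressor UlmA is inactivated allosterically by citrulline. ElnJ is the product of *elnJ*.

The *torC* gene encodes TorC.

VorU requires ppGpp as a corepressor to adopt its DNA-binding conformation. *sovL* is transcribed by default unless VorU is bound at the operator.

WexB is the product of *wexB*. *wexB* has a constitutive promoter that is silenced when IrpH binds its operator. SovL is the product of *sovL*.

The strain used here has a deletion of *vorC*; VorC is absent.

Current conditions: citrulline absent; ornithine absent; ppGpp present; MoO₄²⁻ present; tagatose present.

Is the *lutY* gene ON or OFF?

ppGpp is present, so VorU is active.
With repressor VorU bound, *sovL* is not transcribed.
So SovL is not produced.
With no repressor bound, *elnJ* is transcribed.
So ElnJ is produced and active.
MoO₄²⁻ is present, so YilJ is inactive.
VorC is non-functional in this strain, so it has no effect.
Ornithine is absent, so IrpH is inactive.
With no repressor bound, *wexB* is transcribed.
So WexB is produced and active.
Activator WexB is present, so *torC* is transcribed.
So TorC is produced and active.
No repressor is bound and ElnJ and TorC are active, so *lutY* is transcribed.

ON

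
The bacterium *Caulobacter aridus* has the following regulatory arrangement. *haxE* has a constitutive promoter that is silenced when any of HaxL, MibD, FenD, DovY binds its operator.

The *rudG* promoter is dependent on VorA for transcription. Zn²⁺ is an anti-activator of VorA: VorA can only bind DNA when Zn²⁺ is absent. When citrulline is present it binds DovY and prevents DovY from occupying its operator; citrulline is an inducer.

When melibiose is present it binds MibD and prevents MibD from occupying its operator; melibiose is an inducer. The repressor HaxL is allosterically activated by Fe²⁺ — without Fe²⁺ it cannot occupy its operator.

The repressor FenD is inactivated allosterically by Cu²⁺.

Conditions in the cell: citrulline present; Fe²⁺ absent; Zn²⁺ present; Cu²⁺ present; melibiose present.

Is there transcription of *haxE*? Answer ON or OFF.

Fe²⁺ is absent, so HaxL is inactive.
Melibiose is present, so MibD is inactive.
Cu²⁺ is present, so FenD is inactive.
Citrulline is present, so DovY is inactive.
With no repressor bound, *haxE* is transcribed.

ON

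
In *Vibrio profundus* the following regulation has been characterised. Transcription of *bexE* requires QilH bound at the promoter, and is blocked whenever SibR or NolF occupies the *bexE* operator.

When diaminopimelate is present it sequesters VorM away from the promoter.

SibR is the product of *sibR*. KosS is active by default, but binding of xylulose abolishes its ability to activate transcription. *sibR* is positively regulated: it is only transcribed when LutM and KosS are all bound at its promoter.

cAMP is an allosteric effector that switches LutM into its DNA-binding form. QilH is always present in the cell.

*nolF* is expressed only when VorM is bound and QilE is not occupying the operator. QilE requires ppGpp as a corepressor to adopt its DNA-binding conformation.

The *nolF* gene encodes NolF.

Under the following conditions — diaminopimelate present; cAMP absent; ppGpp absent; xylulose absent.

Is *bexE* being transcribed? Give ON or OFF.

QilH is produced constitutively and is active.
cAMP is absent, so LutM is inactive.
Xylulose is absent, so KosS is active.
Required activator LutM is absent, so *sibR* is not transcribed.
So SibR is not produced.
ppGpp is absent, so QilE is inactive.
Diaminopimelate is present, so VorM is inactive.
Required activator VorM is absent, so *nolF* is not transcribed.
So NolF is not produced.
No repressor is bound and QilH is active, so *bexE* is transcribed.

ON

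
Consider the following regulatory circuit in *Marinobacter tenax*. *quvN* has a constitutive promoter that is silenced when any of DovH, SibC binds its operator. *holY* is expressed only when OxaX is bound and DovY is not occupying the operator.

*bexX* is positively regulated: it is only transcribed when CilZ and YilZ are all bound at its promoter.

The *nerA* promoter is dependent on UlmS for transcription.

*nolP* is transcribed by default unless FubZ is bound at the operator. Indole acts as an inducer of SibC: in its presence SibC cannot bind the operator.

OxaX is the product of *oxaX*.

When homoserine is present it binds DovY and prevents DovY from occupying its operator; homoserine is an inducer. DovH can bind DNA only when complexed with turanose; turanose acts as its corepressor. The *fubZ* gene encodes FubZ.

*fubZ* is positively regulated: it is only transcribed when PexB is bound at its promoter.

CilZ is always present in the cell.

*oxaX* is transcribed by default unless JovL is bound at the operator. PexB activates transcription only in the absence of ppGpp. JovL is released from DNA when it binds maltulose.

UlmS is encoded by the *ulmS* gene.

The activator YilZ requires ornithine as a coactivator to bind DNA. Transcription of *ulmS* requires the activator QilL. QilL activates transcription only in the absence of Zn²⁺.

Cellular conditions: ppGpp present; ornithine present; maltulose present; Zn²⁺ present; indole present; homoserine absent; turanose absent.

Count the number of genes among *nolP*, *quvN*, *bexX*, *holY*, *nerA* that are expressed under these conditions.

3

ppGpp is present, so PexB is inactive.
Required activator PexB is absent, so *fubZ* is not transcribed.
So FubZ is not produced.
With no repressor bound, *nolP* is transcribed.
→ *nolP* is ON.
Turanose is absent, so DovH is inactive.
Indole is present, so SibC is inactive.
With no repressor bound, *quvN* is transcribed.
→ *quvN* is ON.
CilZ is produced constitutively and is active.
Ornithine is present, so YilZ is active.
No repressor is bound and CilZ and YilZ are active, so *bexX* is transcribed.
→ *bexX* is ON.
Maltulose is present, so JovL is inactive.
With no repressor bound, *oxaX* is transcribed.
So OxaX is produced and active.
Homoserine is absent, so DovY is active.
With repressor DovY bound, *holY* is not transcribed.
→ *holY* is OFF.
Zn²⁺ is present, so QilL is inactive.
Required activator QilL is absent, so *ulmS* is not transcribed.
So UlmS is not produced.
Required activator UlmS is absent, so *nerA* is not transcribed.
→ *nerA* is OFF.
3 of the 5 genes are transcribed.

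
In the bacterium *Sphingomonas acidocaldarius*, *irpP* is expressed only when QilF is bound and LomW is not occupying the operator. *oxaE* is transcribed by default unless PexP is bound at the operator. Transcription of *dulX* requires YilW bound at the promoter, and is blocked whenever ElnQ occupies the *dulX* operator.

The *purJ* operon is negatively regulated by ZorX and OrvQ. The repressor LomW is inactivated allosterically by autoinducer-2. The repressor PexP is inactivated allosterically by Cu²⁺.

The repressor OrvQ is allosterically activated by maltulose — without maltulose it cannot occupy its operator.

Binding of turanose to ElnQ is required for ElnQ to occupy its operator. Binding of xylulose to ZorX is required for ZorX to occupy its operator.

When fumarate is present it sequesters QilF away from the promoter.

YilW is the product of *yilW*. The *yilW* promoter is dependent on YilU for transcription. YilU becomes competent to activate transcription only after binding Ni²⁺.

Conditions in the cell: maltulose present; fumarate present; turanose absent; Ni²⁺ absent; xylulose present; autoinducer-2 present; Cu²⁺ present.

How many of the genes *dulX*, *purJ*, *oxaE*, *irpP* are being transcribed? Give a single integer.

1

Ni²⁺ is absent, so YilU is inactive.
Required activator YilU is absent, so *yilW* is not transcribed.
So YilW is not produced.
Turanose is absent, so ElnQ is inactive.
Required activator YilW is absent, so *dulX* is not transcribed.
→ *dulX* is OFF.
Xylulose is present, so ZorX is active.
Maltulose is present, so OrvQ is active.
With repressor ZorX bound, *purJ* is not transcribed.
→ *purJ* is OFF.
Cu²⁺ is present, so PexP is inactive.
With no repressor bound, *oxaE* is transcribed.
→ *oxaE* is ON.
Autoinducer-2 is present, so LomW is inactive.
Fumarate is present, so QilF is inactive.
Required activator QilF is absent, so *irpP* is not transcribed.
→ *irpP* is OFF.
1 of the 4 genes is transcribed.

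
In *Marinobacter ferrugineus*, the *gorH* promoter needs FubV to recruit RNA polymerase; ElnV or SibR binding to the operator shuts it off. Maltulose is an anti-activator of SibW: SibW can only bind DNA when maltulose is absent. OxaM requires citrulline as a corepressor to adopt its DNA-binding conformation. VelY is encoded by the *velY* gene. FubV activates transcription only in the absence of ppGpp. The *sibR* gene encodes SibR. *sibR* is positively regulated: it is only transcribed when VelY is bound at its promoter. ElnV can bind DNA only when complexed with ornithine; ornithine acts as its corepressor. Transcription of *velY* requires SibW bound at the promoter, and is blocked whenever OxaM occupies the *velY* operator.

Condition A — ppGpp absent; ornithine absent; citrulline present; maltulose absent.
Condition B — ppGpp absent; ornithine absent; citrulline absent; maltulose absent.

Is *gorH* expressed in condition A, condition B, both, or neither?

Condition A:
ppGpp is absent, so FubV is active.
Ornithine is absent, so ElnV is inactive.
Citrulline is present, so OxaM is active.
Maltulose is absent, so SibW is active.
With repressor OxaM bound, *velY* is not transcribed.
So VelY is not produced.
Required activator VelY is absent, so *sibR* is not transcribed.
So SibR is not produced.
No repressor is bound and FubV is active, so *gorH* is transcribed.
→ *gorH* is ON in A.
Condition B:
ppGpp is absent, so FubV is active.
Ornithine is absent, so ElnV is inactive.
Citrulline is absent, so OxaM is inactive.
Maltulose is absent, so SibW is active.
No repressor is bound and SibW is active, so *velY* is transcribed.
So VelY is produced and active.
No repressor is bound and VelY is active, so *sibR* is transcribed.
So SibR is produced and active.
With repressor SibR bound, *gorH* is not transcribed.
→ *gorH* is OFF in B.

A only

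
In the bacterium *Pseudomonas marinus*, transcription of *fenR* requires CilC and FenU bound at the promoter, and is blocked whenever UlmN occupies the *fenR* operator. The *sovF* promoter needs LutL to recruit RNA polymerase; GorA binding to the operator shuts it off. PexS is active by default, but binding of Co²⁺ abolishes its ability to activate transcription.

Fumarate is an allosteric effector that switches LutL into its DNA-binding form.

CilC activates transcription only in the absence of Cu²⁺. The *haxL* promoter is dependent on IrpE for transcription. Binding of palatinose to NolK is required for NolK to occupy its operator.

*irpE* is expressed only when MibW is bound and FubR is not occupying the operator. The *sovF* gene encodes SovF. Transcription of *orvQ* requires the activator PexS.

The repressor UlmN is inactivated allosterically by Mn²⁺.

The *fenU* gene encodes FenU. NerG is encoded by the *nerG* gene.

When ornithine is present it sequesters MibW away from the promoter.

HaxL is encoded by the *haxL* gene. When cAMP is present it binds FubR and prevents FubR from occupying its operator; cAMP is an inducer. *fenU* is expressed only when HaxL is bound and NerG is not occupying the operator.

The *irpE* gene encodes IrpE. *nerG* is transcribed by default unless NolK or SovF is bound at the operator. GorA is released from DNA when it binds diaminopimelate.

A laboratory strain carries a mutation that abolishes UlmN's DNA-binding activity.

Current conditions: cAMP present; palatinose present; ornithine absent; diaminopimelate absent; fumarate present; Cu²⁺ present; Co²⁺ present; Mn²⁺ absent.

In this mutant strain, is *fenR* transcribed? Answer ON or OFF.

OFF

Cu²⁺ is present, so CilC is inactive.
cAMP is present, so FubR is inactive.
Ornithine is absent, so MibW is active.
No repressor is bound and MibW is active, so *irpE* is transcribed.
So IrpE is produced and active.
No repressor is bound and IrpE is active, so *haxL* is transcribed.
So HaxL is produced and active.
Palatinose is present, so NolK is active.
Diaminopimelate is absent, so GorA is active.
Fumarate is present, so LutL is active.
With repressor GorA bound, *sovF* is not transcribed.
So SovF is not produced.
With repressor NolK bound, *nerG* is not transcribed.
So NerG is not produced.
No repressor is bound and HaxL is active, so *fenU* is transcribed.
So FenU is produced and active.
UlmN is non-functional in this strain, so it has no effect.
Required activator CilC is absent, so *fenR* is not transcribed.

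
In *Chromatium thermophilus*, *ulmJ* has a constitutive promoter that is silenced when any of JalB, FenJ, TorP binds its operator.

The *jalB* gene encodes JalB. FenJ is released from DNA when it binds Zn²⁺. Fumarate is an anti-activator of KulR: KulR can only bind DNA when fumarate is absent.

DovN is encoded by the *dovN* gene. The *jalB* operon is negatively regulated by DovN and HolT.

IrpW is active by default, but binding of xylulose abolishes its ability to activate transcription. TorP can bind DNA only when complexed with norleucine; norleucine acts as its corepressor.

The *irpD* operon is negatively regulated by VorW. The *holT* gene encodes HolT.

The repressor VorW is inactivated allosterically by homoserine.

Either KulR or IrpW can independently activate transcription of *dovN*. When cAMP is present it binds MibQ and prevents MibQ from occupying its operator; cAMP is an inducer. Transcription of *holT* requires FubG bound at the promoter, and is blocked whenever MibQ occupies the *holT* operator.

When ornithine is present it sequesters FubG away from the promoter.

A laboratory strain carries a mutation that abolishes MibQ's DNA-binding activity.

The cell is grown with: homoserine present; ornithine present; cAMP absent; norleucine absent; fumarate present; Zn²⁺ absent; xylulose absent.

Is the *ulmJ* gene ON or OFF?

OFF

Fumarate is present, so KulR is inactive.
Xylulose is absent, so IrpW is active.
Activator IrpW is present, so *dovN* is transcribed.
So DovN is produced and active.
Ornithine is present, so FubG is inactive.
MibQ is non-functional in this strain, so it has no effect.
Required activator FubG is absent, so *holT* is not transcribed.
So HolT is not produced.
With repressor DovN bound, *jalB* is not transcribed.
So JalB is not produced.
Zn²⁺ is absent, so FenJ is active.
Norleucine is absent, so TorP is inactive.
With repressor FenJ bound, *ulmJ* is not transcribed.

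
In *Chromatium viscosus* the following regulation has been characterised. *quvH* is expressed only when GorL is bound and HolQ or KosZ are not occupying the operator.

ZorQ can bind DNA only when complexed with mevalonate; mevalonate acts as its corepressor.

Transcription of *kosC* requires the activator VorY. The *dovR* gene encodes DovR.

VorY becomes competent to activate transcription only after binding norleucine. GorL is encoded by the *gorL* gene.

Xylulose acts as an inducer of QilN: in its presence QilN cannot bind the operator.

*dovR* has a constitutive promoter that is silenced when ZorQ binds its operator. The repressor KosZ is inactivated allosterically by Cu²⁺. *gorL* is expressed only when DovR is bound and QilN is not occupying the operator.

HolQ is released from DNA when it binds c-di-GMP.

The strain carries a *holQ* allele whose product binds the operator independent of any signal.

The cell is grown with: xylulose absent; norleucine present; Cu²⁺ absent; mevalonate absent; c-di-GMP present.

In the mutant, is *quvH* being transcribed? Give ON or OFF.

OFF

HolQ is constitutively active in this strain.
Xylulose is absent, so QilN is active.
Mevalonate is absent, so ZorQ is inactive.
With no repressor bound, *dovR* is transcribed.
So DovR is produced and active.
With repressor QilN bound, *gorL* is not transcribed.
So GorL is not produced.
Cu²⁺ is absent, so KosZ is active.
With repressor HolQ bound, *quvH* is not transcribed.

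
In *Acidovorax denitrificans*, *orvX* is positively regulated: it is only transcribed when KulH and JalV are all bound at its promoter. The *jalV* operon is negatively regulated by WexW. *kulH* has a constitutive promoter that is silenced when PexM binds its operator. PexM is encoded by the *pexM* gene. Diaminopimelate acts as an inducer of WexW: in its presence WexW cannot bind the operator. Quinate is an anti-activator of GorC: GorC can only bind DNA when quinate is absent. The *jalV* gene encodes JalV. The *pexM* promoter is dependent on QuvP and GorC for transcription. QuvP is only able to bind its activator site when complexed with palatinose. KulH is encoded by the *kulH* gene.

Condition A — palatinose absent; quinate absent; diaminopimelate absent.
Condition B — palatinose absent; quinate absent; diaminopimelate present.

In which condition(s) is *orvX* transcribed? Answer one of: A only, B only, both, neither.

B only

Condition A:
Palatinose is absent, so QuvP is inactive.
Quinate is absent, so GorC is active.
Required activator QuvP is absent, so *pexM* is not transcribed.
So PexM is not produced.
With no repressor bound, *kulH* is transcribed.
So KulH is produced and active.
Diaminopimelate is absent, so WexW is active.
With repressor WexW bound, *jalV* is not transcribed.
So JalV is not produced.
Required activator JalV is absent, so *orvX* is not transcribed.
→ *orvX* is OFF in A.
Condition B:
Palatinose is absent, so QuvP is inactive.
Quinate is absent, so GorC is active.
Required activator QuvP is absent, so *pexM* is not transcribed.
So PexM is not produced.
With no repressor bound, *kulH* is transcribed.
So KulH is produced and active.
Diaminopimelate is present, so WexW is inactive.
With no repressor bound, *jalV* is transcribed.
So JalV is produced and active.
No repressor is bound and KulH and JalV are active, so *orvX* is transcribed.
→ *orvX* is ON in B.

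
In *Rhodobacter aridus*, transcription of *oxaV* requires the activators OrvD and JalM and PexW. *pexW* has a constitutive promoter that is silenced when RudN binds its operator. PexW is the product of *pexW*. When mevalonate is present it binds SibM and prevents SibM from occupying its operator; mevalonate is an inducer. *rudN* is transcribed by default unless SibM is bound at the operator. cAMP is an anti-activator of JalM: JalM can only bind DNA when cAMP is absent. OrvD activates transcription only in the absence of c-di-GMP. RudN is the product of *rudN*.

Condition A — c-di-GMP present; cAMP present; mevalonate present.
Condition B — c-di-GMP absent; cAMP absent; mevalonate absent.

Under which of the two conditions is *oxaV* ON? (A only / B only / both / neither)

Condition A:
c-di-GMP is present, so OrvD is inactive.
cAMP is present, so JalM is inactive.
Mevalonate is present, so SibM is inactive.
With no repressor bound, *rudN* is transcribed.
So RudN is produced and active.
With repressor RudN bound, *pexW* is not transcribed.
So PexW is not produced.
Required activator OrvD is absent, so *oxaV* is not transcribed.
→ *oxaV* is OFF in A.
Condition B:
c-di-GMP is absent, so OrvD is active.
cAMP is absent, so JalM is active.
Mevalonate is absent, so SibM is active.
With repressor SibM bound, *rudN* is not transcribed.
So RudN is not produced.
With no repressor bound, *pexW* is transcribed.
So PexW is produced and active.
No repressor is bound and OrvD and JalM and PexW are active, so *oxaV* is transcribed.
→ *oxaV* is ON in B.

B only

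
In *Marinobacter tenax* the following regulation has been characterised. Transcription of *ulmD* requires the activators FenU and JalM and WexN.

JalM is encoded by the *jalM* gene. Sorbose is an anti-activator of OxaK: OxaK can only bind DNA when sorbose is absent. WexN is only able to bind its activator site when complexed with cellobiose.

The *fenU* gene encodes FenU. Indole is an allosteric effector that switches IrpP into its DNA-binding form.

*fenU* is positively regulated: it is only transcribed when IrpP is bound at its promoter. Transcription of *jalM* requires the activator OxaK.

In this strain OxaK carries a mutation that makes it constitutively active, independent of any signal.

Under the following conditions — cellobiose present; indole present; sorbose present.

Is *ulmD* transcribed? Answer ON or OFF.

Indole is present, so IrpP is active.
No repressor is bound and IrpP is active, so *fenU* is transcribed.
So FenU is produced and active.
OxaK is constitutively active in this strain.
No repressor is bound and OxaK is active, so *jalM* is transcribed.
So JalM is produced and active.
Cellobiose is present, so WexN is active.
No repressor is bound and FenU and JalM and WexN are active, so *ulmD* is transcribed.

ON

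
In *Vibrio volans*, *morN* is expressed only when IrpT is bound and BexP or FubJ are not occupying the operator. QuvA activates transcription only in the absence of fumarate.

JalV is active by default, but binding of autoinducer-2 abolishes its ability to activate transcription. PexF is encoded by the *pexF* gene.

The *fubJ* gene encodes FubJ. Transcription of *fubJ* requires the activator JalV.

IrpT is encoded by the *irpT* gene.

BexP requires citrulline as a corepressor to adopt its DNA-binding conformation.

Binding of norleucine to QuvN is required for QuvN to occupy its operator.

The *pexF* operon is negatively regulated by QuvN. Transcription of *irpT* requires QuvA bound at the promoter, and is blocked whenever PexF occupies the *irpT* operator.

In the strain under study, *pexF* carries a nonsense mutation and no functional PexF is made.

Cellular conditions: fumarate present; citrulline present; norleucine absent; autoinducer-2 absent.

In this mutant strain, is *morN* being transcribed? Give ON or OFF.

OFF

Citrulline is present, so BexP is active.
Fumarate is present, so QuvA is inactive.
PexF is non-functional in this strain, so it has no effect.
Required activator QuvA is absent, so *irpT* is not transcribed.
So IrpT is not produced.
Autoinducer-2 is absent, so JalV is active.
No repressor is bound and JalV is active, so *fubJ* is transcribed.
So FubJ is produced and active.
With repressor BexP bound, *morN* is not transcribed.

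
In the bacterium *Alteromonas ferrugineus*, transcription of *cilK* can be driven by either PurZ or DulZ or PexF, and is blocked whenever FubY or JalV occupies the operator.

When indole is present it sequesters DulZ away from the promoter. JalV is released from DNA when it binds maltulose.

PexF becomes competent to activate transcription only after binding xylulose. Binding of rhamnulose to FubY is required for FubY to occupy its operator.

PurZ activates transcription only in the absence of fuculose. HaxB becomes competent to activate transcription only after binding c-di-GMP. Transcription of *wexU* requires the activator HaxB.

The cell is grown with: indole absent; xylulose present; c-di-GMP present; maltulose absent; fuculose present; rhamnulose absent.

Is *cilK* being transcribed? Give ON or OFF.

Fuculose is present, so PurZ is inactive.
Rhamnulose is absent, so FubY is inactive.
Indole is absent, so DulZ is active.
Maltulose is absent, so JalV is active.
Xylulose is present, so PexF is active.
With repressor JalV bound, *cilK* is not transcribed.

OFF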